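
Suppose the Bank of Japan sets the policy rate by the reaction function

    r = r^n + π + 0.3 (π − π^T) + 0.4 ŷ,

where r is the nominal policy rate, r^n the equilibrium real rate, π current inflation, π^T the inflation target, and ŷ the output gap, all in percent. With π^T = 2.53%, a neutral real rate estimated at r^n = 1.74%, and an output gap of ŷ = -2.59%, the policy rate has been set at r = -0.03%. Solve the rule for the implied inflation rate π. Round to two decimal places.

0.02%

Collecting π: r = r^n + (1 + 0.3) π − 0.3 π^T + 0.4 ŷ
1.3 π = -0.03 − 1.74 + 0.3 × 2.53 − 0.4 × (-2.59) = 0.025
π = 0.025 / 1.3 = 0.02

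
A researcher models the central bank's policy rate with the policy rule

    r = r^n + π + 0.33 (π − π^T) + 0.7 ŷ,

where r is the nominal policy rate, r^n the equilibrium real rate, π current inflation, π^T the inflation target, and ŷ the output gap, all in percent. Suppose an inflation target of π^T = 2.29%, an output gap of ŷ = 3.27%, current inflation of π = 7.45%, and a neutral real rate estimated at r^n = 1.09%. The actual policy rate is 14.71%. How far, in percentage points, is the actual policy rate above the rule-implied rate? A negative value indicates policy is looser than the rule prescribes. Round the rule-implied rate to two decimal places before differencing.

r = 1.09 + 7.45 + 0.33 × (7.45 − 2.29) + 0.7 × 3.27
   = 1.09 + 7.45 + 1.7028 + 2.289 = 12.53
Deviation = 14.71 − 12.53 = 2.18 pp.

2.18 pp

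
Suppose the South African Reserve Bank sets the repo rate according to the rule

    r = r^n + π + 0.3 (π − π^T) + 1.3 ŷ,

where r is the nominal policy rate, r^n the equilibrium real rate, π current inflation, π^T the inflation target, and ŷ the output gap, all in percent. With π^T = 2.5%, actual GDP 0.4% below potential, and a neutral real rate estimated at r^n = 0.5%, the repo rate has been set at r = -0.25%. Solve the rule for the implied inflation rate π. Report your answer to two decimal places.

Output 0.4% below potential → ŷ = -0.4.
Collecting π: r = r^n + (1 + 0.3) π − 0.3 π^T + 1.3 ŷ
1.3 π = -0.25 − 0.5 + 0.3 × 2.5 − 1.3 × (-0.4) = 0.52
π = 0.52 / 1.3 = 0.40

0.40%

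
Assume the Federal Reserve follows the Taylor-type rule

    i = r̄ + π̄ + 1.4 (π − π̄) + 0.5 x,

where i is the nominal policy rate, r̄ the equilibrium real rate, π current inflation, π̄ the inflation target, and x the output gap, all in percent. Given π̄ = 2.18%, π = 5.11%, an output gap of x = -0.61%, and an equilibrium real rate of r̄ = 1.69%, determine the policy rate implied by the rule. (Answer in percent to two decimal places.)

7.67%

i = 1.69 + 2.18 + 1.4 × (5.11 − 2.18) + 0.5 × (-0.61)
   = 1.69 + 2.18 + 4.102 − 0.305 = 7.67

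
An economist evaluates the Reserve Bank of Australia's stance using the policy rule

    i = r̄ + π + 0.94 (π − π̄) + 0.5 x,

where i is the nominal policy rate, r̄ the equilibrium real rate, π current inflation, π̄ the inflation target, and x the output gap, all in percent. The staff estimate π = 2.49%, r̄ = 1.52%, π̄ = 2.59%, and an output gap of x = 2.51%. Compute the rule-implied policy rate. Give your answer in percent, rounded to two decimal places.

5.17%

i = 1.52 + 2.49 + 0.94 × (2.49 − 2.59) + 0.5 × 2.51
   = 1.52 + 2.49 − 0.094 + 1.255 = 5.17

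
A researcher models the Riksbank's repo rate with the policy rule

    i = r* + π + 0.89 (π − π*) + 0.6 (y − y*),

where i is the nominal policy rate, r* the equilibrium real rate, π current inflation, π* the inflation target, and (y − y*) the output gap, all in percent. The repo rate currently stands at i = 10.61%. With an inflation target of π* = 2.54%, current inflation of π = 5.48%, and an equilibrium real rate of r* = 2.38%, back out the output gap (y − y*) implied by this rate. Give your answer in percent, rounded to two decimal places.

0.22%

0.6 (y − y*) = 10.61 − 2.38 − 5.48 − 0.89 × (5.48 − 2.54) = 0.1334
(y − y*) = 0.1334 / 0.6 = 0.22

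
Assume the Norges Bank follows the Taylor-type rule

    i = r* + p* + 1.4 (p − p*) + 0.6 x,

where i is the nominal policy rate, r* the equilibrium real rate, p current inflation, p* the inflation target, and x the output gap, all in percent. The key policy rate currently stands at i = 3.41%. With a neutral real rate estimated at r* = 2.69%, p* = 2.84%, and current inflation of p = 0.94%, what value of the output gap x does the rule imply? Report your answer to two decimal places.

0.90%

0.6 x = 3.41 − 2.69 − 2.84 − 1.4 × (0.94 − 2.84) = 0.54
x = 0.54 / 0.6 = 0.90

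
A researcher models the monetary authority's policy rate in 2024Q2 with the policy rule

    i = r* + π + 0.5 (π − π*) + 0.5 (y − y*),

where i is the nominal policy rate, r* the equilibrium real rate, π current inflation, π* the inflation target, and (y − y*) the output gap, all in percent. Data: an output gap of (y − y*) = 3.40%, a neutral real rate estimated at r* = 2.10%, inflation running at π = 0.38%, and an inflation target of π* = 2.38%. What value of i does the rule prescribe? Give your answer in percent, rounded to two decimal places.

3.18%

i = 2.10 + 0.38 + 0.5 × (0.38 − 2.38) + 0.5 × 3.40
   = 2.10 + 0.38 − 1 + 1.7 = 3.18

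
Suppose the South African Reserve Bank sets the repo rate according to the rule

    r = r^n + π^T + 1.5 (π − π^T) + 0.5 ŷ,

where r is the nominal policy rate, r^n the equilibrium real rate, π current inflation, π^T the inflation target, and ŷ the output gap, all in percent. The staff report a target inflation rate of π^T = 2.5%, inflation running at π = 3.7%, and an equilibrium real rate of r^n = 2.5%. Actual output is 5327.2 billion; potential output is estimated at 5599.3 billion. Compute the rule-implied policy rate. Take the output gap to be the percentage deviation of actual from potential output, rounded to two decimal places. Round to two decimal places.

Output gap = 100 × (5327.2 − 5599.3) / 5599.3 = -4.86%.
r = 2.50 + 2.50 + 1.5 × (3.70 − 2.50) + 0.5 × (-4.86)
   = 2.50 + 2.5 + 1.8 − 2.43 = 4.37

4.37%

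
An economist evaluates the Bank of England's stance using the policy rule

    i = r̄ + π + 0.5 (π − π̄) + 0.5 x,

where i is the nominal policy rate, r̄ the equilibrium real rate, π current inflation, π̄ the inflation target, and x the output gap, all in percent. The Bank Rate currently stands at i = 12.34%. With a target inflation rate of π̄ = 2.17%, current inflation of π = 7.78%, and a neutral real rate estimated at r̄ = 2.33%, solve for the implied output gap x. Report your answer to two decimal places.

0.5 x = 12.34 − 2.33 − 7.78 − 0.5 × (7.78 − 2.17) = -0.575
x = -0.575 / 0.5 = -1.15

-1.15%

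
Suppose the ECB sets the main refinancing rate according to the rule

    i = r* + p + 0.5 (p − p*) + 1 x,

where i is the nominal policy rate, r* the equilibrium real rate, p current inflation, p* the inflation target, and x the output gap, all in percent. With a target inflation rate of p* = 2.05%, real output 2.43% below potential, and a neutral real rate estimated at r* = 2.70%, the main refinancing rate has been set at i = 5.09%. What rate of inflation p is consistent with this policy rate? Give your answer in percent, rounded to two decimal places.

Output 2.43% below potential → x = -2.43.
Collecting p: i = r* + (1 + 0.5) p − 0.5 p* + 1 x
1.5 p = 5.09 − 2.70 + 0.5 × 2.05 − 1 × (-2.43) = 5.845
p = 5.845 / 1.5 = 3.90

3.90%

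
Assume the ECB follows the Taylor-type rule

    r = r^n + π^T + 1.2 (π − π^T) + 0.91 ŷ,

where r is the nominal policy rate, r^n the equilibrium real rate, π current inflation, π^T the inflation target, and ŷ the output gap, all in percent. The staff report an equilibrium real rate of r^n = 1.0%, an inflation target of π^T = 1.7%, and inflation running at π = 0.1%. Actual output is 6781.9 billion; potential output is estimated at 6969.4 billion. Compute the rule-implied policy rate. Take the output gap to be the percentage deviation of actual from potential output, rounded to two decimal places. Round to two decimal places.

Output gap = 100 × (6781.9 − 6969.4) / 6969.4 = -2.69%.
r = 1.00 + 1.70 + 1.2 × (0.10 − 1.70) + 0.91 × (-2.69)
   = 1.00 + 1.7 − 1.92 − 2.4479 = -1.67

-1.67%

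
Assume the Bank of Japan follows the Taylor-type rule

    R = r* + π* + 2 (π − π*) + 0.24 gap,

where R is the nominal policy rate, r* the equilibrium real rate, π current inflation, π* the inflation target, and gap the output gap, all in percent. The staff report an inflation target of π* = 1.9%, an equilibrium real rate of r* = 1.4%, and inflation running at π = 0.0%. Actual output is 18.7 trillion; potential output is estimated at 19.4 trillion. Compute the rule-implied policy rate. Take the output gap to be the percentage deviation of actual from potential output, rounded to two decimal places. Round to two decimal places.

Output gap = 100 × (18.7 − 19.4) / 19.4 = -3.61%.
R = 1.40 + 1.90 + 2 × (0.00 − 1.90) + 0.24 × (-3.61)
   = 1.40 + 1.9 − 3.8 − 0.8664 = -1.37

-1.37%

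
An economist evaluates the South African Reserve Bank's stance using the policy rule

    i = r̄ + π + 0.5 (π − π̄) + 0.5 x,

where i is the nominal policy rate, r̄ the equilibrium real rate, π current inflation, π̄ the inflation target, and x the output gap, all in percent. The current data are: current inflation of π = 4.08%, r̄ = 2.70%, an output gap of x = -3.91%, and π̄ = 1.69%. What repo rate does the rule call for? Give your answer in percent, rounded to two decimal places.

i = 2.70 + 4.08 + 0.5 × (4.08 − 1.69) + 0.5 × (-3.91)
   = 2.70 + 4.08 + 1.195 − 1.955 = 6.02

6.02%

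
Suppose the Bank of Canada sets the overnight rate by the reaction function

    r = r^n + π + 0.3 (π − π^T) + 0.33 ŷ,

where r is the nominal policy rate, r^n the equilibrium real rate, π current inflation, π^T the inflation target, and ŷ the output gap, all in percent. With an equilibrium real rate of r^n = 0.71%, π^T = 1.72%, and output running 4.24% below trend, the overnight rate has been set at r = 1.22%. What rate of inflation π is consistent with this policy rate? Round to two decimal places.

Output 4.24% below potential → ŷ = -4.24.
Collecting π: r = r^n + (1 + 0.3) π − 0.3 π^T + 0.33 ŷ
1.3 π = 1.22 − 0.71 + 0.3 × 1.72 − 0.33 × (-4.24) = 2.4252
π = 2.4252 / 1.3 = 1.87

1.87%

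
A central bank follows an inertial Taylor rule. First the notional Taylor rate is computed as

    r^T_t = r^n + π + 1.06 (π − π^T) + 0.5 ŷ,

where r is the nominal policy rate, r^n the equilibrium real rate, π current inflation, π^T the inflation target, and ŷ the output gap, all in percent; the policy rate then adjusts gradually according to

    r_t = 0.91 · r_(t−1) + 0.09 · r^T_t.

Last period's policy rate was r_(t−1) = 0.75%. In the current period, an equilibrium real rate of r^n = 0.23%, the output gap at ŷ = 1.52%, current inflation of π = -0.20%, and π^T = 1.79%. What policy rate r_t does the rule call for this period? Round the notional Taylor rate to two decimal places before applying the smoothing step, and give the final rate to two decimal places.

0.56%

r^T_t = 0.23 + (-0.20) + 1.06 × (-0.20 − 1.79) + 0.5 × 1.52
   = 0.23 − 0.2 − 2.1094 + 0.76 = -1.32
r_t = 0.91 × 0.75 + 0.09 × (-1.32) = 0.6825 − 0.1188 = 0.56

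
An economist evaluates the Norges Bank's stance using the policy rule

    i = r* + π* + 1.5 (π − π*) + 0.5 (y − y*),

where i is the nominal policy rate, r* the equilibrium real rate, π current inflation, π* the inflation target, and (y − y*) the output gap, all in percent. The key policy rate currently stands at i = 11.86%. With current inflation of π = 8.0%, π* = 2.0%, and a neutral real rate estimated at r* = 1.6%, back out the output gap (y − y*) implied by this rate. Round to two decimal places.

0.5 (y − y*) = 11.86 − 1.6 − 2.0 − 1.5 × (8.0 − 2.0) = -0.74
(y − y*) = -0.74 / 0.5 = -1.48

-1.48%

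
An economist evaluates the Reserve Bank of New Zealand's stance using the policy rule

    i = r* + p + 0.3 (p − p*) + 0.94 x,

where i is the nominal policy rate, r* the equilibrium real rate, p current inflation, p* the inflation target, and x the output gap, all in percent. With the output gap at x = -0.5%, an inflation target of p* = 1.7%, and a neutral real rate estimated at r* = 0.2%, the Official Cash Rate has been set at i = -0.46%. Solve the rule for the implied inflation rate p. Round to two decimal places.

Collecting p: i = r* + (1 + 0.3) p − 0.3 p* + 0.94 x
1.3 p = -0.46 − 0.2 + 0.3 × 1.7 − 0.94 × (-0.5) = 0.32
p = 0.32 / 1.3 = 0.25

0.25%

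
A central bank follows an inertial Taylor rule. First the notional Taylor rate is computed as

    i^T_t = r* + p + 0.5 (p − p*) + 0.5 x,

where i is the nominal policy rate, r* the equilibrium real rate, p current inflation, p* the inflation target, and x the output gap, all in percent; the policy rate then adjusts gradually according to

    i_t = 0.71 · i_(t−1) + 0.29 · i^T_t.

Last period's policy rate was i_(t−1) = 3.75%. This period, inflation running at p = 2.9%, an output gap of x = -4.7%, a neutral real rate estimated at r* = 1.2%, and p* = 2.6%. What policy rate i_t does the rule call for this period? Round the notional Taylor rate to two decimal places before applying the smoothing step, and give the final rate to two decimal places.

i^T_t = 1.2 + 2.9 + 0.5 × (2.9 − 2.6) + 0.5 × (-4.7)
   = 1.2 + 2.9 + 0.15 − 2.35 = 1.90
i_t = 0.71 × 3.75 + 0.29 × 1.90 = 2.6625 + 0.551 = 3.21

3.21%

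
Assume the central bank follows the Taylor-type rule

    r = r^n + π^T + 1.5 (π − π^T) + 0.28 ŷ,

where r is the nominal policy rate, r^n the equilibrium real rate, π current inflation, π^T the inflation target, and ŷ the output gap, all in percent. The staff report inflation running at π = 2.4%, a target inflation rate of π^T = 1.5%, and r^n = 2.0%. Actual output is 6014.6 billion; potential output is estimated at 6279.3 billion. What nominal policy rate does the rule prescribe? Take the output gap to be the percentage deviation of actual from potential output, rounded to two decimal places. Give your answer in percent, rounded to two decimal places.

Output gap = 100 × (6014.6 − 6279.3) / 6279.3 = -4.22%.
r = 2.00 + 1.50 + 1.5 × (2.40 − 1.50) + 0.28 × (-4.22)
   = 2.00 + 1.5 + 1.35 − 1.1816 = 3.67

3.67%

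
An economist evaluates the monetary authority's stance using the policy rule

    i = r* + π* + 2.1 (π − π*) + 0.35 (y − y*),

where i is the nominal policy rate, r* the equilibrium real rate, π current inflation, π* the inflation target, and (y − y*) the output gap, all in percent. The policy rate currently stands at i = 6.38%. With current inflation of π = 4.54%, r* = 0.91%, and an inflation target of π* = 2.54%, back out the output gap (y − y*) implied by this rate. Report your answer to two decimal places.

0.35 (y − y*) = 6.38 − 0.91 − 2.54 − 2.1 × (4.54 − 2.54) = -1.27
(y − y*) = -1.27 / 0.35 = -3.63

-3.63%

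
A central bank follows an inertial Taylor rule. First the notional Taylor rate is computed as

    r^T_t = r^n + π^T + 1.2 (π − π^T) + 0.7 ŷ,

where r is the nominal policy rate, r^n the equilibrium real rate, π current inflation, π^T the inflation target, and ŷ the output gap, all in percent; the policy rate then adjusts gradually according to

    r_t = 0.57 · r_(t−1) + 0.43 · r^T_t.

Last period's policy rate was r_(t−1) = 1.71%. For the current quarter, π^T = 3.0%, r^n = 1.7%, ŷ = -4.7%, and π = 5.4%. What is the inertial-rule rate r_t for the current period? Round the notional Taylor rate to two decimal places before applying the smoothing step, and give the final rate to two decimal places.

r^T_t = 1.7 + 3.0 + 1.2 × (5.4 − 3.0) + 0.7 × (-4.7)
   = 1.7 + 3 + 2.88 − 3.29 = 4.29
r_t = 0.57 × 1.71 + 0.43 × 4.29 = 0.9747 + 1.8447 = 2.82

2.82%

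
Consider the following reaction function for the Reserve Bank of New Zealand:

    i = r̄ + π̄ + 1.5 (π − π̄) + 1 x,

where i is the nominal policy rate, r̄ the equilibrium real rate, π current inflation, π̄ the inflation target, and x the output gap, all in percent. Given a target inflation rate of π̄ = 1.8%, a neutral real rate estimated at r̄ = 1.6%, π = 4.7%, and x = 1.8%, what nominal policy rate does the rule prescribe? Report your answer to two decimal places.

9.55%

i = 1.6 + 1.8 + 1.5 × (4.7 − 1.8) + 1 × 1.8
   = 1.6 + 1.8 + 4.35 + 1.8 = 9.55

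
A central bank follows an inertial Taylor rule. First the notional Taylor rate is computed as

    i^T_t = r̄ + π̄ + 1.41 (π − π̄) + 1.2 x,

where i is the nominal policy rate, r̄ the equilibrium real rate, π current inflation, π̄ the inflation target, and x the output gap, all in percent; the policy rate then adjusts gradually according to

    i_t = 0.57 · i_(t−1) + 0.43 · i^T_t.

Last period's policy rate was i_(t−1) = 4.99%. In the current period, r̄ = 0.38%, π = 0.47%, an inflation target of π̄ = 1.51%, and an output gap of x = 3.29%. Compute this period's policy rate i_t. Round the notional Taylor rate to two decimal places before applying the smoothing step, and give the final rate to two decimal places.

i^T_t = 0.38 + 1.51 + 1.41 × (0.47 − 1.51) + 1.2 × 3.29
   = 0.38 + 1.51 − 1.4664 + 3.948 = 4.37
i_t = 0.57 × 4.99 + 0.43 × 4.37 = 2.8443 + 1.8791 = 4.72

4.72%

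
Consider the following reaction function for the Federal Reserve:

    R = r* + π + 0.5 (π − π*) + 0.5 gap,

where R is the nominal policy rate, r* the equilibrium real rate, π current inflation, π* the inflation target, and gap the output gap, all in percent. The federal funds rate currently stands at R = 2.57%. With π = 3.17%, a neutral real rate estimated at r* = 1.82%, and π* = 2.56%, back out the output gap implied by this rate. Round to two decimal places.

-5.45%

0.5 gap = 2.57 − 1.82 − 3.17 − 0.5 × (3.17 − 2.56) = -2.725
gap = -2.725 / 0.5 = -5.45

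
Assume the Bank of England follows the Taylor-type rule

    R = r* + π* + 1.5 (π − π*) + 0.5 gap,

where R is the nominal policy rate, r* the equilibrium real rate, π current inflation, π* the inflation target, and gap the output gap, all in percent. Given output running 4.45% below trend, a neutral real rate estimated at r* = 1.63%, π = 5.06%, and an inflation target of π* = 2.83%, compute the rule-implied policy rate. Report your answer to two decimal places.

5.58%

Output 4.45% below potential → gap = -4.45.
R = 1.63 + 2.83 + 1.5 × (5.06 − 2.83) + 0.5 × (-4.45)
   = 1.63 + 2.83 + 3.345 − 2.225 = 5.58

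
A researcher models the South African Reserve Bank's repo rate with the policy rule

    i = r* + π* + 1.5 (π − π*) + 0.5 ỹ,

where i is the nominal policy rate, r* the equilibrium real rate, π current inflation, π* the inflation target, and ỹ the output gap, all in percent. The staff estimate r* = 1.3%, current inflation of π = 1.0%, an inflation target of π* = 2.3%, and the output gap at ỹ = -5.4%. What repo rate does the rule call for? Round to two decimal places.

-1.05%

i = 1.3 + 2.3 + 1.5 × (1.0 − 2.3) + 0.5 × (-5.4)
   = 1.3 + 2.3 − 1.95 − 2.7 = -1.05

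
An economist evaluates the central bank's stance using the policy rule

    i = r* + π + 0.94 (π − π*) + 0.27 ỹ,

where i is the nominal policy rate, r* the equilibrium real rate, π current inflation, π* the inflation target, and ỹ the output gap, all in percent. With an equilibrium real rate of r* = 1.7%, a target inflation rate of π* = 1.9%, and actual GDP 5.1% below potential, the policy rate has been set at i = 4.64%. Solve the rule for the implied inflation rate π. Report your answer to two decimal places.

3.15%

Output 5.1% below potential → ỹ = -5.1.
Collecting π: i = r* + (1 + 0.94) π − 0.94 π* + 0.27 ỹ
1.94 π = 4.64 − 1.7 + 0.94 × 1.9 − 0.27 × (-5.1) = 6.103
π = 6.103 / 1.94 = 3.15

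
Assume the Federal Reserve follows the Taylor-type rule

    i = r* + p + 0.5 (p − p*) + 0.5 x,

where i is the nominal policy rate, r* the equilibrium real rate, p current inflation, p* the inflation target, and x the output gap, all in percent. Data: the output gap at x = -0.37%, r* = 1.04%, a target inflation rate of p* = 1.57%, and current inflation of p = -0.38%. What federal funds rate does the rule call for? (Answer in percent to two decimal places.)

i = 1.04 + (-0.38) + 0.5 × (-0.38 − 1.57) + 0.5 × (-0.37)
   = 1.04 − 0.38 − 0.975 − 0.185 = -0.50

-0.50%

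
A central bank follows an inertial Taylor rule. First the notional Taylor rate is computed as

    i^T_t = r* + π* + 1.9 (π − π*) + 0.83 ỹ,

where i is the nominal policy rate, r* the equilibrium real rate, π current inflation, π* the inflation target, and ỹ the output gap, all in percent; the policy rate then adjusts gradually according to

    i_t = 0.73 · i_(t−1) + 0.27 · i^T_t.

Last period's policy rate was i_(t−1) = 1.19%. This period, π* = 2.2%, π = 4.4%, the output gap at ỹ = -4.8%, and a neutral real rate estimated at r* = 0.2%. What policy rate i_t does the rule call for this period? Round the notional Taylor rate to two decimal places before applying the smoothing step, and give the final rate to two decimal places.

1.57%

i^T_t = 0.2 + 2.2 + 1.9 × (4.4 − 2.2) + 0.83 × (-4.8)
   = 0.2 + 2.2 + 4.18 − 3.984 = 2.60
i_t = 0.73 × 1.19 + 0.27 × 2.60 = 0.8687 + 0.702 = 1.57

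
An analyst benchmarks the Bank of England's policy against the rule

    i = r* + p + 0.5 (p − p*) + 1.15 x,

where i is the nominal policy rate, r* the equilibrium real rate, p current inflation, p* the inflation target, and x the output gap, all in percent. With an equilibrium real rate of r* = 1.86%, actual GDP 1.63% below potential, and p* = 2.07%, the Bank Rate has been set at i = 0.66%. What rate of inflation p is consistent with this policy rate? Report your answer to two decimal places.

1.14%

Output 1.63% below potential → x = -1.63.
Collecting p: i = r* + (1 + 0.5) p − 0.5 p* + 1.15 x
1.5 p = 0.66 − 1.86 + 0.5 × 2.07 − 1.15 × (-1.63) = 1.7095
p = 1.7095 / 1.5 = 1.14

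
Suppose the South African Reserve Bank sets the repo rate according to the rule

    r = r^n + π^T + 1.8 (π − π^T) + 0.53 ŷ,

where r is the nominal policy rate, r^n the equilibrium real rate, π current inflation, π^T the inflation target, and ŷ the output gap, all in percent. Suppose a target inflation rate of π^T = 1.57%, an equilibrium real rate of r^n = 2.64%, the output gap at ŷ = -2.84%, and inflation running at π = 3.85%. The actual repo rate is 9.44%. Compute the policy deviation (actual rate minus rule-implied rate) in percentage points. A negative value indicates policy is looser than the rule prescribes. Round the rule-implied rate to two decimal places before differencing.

r = 2.64 + 1.57 + 1.8 × (3.85 − 1.57) + 0.53 × (-2.84)
   = 2.64 + 1.57 + 4.104 − 1.5052 = 6.81
Deviation = 9.44 − 6.81 = 2.63 pp.

2.63 pp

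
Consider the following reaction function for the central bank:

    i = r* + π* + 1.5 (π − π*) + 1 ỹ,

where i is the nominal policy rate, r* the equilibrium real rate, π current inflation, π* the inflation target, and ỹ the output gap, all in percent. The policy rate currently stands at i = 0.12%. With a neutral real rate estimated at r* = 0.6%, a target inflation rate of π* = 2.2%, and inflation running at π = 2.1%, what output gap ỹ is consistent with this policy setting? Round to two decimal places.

1 ỹ = 0.12 − 0.6 − 2.2 − 1.5 × (2.1 − 2.2) = -2.53
ỹ = -2.53 / 1 = -2.53

-2.53%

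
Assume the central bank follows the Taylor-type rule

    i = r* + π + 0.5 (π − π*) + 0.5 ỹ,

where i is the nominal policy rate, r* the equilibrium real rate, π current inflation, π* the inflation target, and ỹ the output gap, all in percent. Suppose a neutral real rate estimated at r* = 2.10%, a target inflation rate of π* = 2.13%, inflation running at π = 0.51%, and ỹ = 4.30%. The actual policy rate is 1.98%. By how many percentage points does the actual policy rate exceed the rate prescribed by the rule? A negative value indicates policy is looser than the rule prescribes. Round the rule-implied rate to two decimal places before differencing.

i = 2.10 + 0.51 + 0.5 × (0.51 − 2.13) + 0.5 × 4.30
   = 2.10 + 0.51 − 0.81 + 2.15 = 3.95
Deviation = 1.98 − 3.95 = -1.97 pp.

-1.97 pp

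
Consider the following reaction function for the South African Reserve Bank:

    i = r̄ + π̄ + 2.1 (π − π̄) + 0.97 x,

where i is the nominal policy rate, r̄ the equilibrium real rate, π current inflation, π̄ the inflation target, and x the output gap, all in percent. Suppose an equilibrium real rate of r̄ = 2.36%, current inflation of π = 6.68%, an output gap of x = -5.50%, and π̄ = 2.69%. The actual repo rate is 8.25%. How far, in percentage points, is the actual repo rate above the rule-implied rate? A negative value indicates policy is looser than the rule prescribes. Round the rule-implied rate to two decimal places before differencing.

0.16 pp

i = 2.36 + 2.69 + 2.1 × (6.68 − 2.69) + 0.97 × (-5.50)
   = 2.36 + 2.69 + 8.379 − 5.335 = 8.09
Deviation = 8.25 − 8.09 = 0.16 pp.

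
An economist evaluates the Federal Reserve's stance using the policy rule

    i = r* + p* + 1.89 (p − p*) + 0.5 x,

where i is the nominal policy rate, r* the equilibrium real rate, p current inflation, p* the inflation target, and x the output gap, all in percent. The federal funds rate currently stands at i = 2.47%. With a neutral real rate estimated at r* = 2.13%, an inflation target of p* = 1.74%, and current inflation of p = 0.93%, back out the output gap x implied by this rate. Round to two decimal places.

0.5 x = 2.47 − 2.13 − 1.74 − 1.89 × (0.93 − 1.74) = 0.1309
x = 0.1309 / 0.5 = 0.26

0.26%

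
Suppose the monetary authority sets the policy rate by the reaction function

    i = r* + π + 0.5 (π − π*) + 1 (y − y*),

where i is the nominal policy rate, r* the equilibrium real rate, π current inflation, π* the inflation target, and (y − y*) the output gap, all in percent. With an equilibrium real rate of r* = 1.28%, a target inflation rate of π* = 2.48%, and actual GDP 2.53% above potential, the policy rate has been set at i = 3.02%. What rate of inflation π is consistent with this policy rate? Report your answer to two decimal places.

Output 2.53% above potential → (y − y*) = 2.53.
Collecting π: i = r* + (1 + 0.5) π − 0.5 π* + 1 (y − y*)
1.5 π = 3.02 − 1.28 + 0.5 × 2.48 − 1 × 2.53 = 0.45
π = 0.45 / 1.5 = 0.30

0.30%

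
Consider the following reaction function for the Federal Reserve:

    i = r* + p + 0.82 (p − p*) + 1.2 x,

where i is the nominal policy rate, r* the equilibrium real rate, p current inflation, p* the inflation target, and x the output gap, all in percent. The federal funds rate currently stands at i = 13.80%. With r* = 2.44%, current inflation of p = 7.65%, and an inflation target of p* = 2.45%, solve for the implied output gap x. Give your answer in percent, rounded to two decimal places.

1.2 x = 13.80 − 2.44 − 7.65 − 0.82 × (7.65 − 2.45) = -0.554
x = -0.554 / 1.2 = -0.46

-0.46%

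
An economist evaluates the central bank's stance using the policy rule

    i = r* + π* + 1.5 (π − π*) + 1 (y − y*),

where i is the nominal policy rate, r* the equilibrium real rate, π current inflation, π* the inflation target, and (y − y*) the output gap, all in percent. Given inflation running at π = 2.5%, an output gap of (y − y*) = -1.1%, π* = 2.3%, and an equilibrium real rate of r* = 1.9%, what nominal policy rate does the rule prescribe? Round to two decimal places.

i = 1.9 + 2.3 + 1.5 × (2.5 − 2.3) + 1 × (-1.1)
   = 1.9 + 2.3 + 0.3 − 1.1 = 3.40

3.40%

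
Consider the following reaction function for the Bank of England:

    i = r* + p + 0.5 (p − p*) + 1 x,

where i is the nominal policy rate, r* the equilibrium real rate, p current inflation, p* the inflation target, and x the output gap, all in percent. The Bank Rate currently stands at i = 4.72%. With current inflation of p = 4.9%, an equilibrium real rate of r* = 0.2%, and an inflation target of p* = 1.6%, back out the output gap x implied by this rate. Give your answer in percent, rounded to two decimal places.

-2.03%

1 x = 4.72 − 0.2 − 4.9 − 0.5 × (4.9 − 1.6) = -2.03
x = -2.03 / 1 = -2.03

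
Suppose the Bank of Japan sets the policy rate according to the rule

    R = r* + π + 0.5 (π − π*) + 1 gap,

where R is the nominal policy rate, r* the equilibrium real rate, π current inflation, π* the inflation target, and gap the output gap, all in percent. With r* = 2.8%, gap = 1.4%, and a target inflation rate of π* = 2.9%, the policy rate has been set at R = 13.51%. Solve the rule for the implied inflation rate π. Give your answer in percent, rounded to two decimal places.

Collecting π: R = r* + (1 + 0.5) π − 0.5 π* + 1 gap
1.5 π = 13.51 − 2.8 + 0.5 × 2.9 − 1 × 1.4 = 10.76
π = 10.76 / 1.5 = 7.17

7.17%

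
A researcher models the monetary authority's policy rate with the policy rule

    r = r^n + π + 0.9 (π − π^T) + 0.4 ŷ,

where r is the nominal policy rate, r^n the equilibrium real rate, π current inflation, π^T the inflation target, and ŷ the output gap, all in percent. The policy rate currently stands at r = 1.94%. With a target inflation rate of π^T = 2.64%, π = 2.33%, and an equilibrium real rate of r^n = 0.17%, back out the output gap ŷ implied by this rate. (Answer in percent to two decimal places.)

0.4 ŷ = 1.94 − 0.17 − 2.33 − 0.9 × (2.33 − 2.64) = -0.281
ŷ = -0.281 / 0.4 = -0.70

-0.70%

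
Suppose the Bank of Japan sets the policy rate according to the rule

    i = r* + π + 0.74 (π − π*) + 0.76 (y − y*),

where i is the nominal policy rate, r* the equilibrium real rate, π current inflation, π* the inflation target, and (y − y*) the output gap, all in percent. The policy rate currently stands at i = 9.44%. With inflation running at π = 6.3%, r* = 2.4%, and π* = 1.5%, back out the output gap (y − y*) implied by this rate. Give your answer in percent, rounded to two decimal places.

-3.70%

0.76 (y − y*) = 9.44 − 2.4 − 6.3 − 0.74 × (6.3 − 1.5) = -2.812
(y − y*) = -2.812 / 0.76 = -3.70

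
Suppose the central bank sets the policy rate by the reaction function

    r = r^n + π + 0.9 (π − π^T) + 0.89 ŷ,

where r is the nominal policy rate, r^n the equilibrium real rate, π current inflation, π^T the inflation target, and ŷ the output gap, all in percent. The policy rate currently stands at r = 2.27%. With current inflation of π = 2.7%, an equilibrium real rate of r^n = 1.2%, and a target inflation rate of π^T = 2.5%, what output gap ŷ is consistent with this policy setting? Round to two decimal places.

-2.03%

0.89 ŷ = 2.27 − 1.2 − 2.7 − 0.9 × (2.7 − 2.5) = -1.81
ŷ = -1.81 / 0.89 = -2.03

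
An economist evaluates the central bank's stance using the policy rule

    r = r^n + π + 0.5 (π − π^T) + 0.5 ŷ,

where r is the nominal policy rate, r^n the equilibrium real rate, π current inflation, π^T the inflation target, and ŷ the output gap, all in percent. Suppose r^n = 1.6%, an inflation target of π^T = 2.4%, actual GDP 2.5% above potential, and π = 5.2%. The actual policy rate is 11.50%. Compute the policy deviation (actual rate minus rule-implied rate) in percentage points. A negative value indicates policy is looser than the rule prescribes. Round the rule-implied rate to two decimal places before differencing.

Output 2.5% above potential → ŷ = 2.5.
r = 1.6 + 5.2 + 0.5 × (5.2 − 2.4) + 0.5 × 2.5
   = 1.6 + 5.2 + 1.4 + 1.25 = 9.45
Deviation = 11.50 − 9.45 = 2.05 pp.

2.05 pp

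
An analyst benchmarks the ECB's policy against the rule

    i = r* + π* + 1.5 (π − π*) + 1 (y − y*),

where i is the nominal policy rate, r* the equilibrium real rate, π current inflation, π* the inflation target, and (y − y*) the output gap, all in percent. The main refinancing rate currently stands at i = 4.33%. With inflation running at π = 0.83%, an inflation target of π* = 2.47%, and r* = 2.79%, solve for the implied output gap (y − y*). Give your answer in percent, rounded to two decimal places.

1 (y − y*) = 4.33 − 2.79 − 2.47 − 1.5 × (0.83 − 2.47) = 1.53
(y − y*) = 1.53 / 1 = 1.53

1.53%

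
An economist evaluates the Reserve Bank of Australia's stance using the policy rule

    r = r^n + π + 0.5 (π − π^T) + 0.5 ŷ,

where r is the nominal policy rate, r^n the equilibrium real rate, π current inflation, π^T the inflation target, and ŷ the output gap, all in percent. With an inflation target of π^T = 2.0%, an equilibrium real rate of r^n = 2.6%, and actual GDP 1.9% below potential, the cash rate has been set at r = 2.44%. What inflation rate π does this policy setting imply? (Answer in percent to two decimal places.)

Output 1.9% below potential → ŷ = -1.9.
Collecting π: r = r^n + (1 + 0.5) π − 0.5 π^T + 0.5 ŷ
1.5 π = 2.44 − 2.6 + 0.5 × 2.0 − 0.5 × (-1.9) = 1.79
π = 1.79 / 1.5 = 1.19

1.19%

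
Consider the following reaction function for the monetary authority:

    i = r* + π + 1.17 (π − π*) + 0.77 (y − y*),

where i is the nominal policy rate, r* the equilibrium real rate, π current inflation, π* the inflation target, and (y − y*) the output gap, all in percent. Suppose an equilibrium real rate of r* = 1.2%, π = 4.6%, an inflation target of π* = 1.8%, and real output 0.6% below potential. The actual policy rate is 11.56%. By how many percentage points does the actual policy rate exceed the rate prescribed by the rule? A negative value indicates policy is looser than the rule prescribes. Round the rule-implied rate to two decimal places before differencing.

2.95 pp

Output 0.6% below potential → (y − y*) = -0.6.
i = 1.2 + 4.6 + 1.17 × (4.6 − 1.8) + 0.77 × (-0.6)
   = 1.2 + 4.6 + 3.276 − 0.462 = 8.61
Deviation = 11.56 − 8.61 = 2.95 pp.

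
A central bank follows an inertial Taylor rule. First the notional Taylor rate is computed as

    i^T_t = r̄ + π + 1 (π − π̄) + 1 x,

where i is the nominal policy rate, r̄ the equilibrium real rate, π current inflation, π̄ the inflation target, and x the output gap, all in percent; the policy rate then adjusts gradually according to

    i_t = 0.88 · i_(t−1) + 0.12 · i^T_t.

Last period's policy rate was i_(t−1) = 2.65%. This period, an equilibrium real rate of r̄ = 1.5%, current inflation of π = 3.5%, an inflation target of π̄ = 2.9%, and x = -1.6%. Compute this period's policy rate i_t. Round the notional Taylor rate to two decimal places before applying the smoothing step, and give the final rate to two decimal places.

2.81%

i^T_t = 1.5 + 3.5 + 1 × (3.5 − 2.9) + 1 × (-1.6)
   = 1.5 + 3.5 + 0.6 − 1.6 = 4.00
i_t = 0.88 × 2.65 + 0.12 × 4.00 = 2.332 + 0.48 = 2.81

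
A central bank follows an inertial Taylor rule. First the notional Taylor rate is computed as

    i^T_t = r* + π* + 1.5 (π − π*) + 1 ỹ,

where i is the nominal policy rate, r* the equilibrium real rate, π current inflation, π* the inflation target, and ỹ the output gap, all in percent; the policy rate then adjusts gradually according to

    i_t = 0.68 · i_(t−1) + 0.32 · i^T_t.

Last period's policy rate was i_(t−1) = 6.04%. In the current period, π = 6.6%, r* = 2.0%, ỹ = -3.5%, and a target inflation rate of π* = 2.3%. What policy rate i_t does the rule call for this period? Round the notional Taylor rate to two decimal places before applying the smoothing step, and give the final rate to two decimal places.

i^T_t = 2.0 + 2.3 + 1.5 × (6.6 − 2.3) + 1 × (-3.5)
   = 2.0 + 2.3 + 6.45 − 3.5 = 7.25
i_t = 0.68 × 6.04 + 0.32 × 7.25 = 4.1072 + 2.32 = 6.43

6.43%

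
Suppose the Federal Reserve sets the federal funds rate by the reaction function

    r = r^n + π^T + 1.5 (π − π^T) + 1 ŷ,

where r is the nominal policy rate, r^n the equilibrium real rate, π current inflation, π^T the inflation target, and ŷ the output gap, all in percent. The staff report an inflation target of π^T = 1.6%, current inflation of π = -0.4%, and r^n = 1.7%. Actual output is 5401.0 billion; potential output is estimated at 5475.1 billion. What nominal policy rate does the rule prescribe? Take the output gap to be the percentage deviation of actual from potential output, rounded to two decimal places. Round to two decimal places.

Output gap = 100 × (5401.0 − 5475.1) / 5475.1 = -1.35%.
r = 1.70 + 1.60 + 1.5 × (-0.40 − 1.60) + 1 × (-1.35)
   = 1.70 + 1.6 − 3 − 1.35 = -1.05

-1.05%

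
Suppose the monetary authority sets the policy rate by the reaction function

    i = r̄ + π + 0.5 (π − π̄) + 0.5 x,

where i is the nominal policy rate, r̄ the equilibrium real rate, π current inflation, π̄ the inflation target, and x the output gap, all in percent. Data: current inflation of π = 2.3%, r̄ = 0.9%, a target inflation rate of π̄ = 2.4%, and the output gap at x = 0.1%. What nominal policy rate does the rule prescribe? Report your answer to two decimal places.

3.20%

i = 0.9 + 2.3 + 0.5 × (2.3 − 2.4) + 0.5 × 0.1
   = 0.9 + 2.3 − 0.05 + 0.05 = 3.20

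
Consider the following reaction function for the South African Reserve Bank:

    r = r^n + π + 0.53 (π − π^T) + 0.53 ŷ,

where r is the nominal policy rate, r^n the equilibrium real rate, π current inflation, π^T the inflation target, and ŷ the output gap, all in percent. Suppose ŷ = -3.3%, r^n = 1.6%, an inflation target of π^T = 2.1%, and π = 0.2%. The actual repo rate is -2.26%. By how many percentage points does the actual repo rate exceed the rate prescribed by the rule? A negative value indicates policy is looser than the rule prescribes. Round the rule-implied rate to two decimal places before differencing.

-1.30 pp

r = 1.6 + 0.2 + 0.53 × (0.2 − 2.1) + 0.53 × (-3.3)
   = 1.6 + 0.2 − 1.007 − 1.749 = -0.96
Deviation = -2.26 − (-0.96) = -1.30 pp.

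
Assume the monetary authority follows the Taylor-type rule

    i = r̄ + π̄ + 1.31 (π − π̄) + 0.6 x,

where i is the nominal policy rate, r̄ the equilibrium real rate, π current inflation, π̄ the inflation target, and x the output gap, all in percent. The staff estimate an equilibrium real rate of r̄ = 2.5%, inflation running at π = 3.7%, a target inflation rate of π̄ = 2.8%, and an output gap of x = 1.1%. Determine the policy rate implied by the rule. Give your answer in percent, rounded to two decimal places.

i = 2.5 + 2.8 + 1.31 × (3.7 − 2.8) + 0.6 × 1.1
   = 2.5 + 2.8 + 1.179 + 0.66 = 7.14

7.14%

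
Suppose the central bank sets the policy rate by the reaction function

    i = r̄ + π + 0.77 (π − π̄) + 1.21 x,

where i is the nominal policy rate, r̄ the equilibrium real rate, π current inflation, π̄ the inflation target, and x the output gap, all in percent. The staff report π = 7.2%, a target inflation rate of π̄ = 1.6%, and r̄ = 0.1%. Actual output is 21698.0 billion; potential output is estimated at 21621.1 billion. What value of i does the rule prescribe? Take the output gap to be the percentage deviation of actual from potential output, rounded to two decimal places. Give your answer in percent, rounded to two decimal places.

12.05%

Output gap = 100 × (21698.0 − 21621.1) / 21621.1 = 0.36%.
i = 0.10 + 7.20 + 0.77 × (7.20 − 1.60) + 1.21 × 0.36
   = 0.10 + 7.2 + 4.312 + 0.4356 = 12.05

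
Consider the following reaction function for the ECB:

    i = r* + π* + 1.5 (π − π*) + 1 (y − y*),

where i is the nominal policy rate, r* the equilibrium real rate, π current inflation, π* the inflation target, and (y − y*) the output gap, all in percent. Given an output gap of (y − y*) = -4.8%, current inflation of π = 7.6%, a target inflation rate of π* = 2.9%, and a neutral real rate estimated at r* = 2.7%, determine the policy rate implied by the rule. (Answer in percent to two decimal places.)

i = 2.7 + 2.9 + 1.5 × (7.6 − 2.9) + 1 × (-4.8)
   = 2.7 + 2.9 + 7.05 − 4.8 = 7.85

7.85%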